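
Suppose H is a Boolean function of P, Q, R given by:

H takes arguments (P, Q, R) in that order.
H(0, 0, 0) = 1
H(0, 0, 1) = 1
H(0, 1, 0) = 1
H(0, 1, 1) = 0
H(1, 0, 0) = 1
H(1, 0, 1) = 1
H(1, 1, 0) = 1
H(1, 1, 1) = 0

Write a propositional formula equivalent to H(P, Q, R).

H is 0 on only 2 rows — (0,1,1), (1,1,1). Writing each as a minterm (¬P·Q·R, P·Q·R) and OR-ing them characterizes exactly where H=0, so H is the negation of that disjunction.

H(P, Q, R) = (((P' · Q) · R) + ((P · Q) · R))'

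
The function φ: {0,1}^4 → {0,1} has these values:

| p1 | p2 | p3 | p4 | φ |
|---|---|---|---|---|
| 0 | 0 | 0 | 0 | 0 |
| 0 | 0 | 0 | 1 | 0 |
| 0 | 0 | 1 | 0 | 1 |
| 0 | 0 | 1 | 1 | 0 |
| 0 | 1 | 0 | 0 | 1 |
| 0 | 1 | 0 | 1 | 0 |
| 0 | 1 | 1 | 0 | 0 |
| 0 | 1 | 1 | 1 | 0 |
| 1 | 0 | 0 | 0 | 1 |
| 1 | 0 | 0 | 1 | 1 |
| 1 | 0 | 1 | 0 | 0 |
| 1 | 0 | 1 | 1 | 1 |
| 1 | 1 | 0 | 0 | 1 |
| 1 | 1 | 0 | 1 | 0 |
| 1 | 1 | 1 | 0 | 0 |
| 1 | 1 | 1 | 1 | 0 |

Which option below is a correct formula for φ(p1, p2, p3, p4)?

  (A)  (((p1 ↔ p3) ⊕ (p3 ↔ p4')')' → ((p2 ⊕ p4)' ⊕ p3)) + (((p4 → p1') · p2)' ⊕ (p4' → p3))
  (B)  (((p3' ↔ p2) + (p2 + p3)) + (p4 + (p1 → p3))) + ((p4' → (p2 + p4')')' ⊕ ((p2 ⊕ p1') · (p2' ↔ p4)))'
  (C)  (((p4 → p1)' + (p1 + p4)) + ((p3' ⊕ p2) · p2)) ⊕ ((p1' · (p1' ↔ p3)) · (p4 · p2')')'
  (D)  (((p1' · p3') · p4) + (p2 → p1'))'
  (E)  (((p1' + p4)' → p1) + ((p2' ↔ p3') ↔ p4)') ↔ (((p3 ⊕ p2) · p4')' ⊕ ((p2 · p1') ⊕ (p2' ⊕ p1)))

(A) fails at (0,0,0,0): the formula yields 1, φ is 0.
(B) fails at (0,0,0,0): the formula yields 1, φ is 0.
(C) fails at (0,0,0,0): the formula yields 1, φ is 0.
(D) fails at (0,0,1,0): the formula yields 0, φ is 1.
(E) is the remaining candidate, and it agrees with φ on all 16 inputs.

E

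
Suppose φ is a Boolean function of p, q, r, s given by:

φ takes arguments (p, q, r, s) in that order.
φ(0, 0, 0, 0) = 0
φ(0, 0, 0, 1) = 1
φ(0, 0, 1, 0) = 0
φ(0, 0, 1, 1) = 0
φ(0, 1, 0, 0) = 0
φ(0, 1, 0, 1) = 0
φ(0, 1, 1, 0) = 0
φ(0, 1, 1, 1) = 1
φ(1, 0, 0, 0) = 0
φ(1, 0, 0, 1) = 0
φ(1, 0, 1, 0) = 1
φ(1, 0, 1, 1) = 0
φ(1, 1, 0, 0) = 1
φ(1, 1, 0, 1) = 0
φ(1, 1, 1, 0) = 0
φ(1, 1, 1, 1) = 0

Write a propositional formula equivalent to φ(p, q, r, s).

Collect the rows where φ=1 — (0,0,0,1), (0,1,1,1), (1,0,1,0), (1,1,0,0) — and write one minterm per row: ¬p·¬q·¬r·s, ¬p·q·r·s, p·¬q·r·¬s, p·q·¬r·¬s. Their union (logical OR) reproduces the table exactly.

φ(p, q, r, s) = (((((NOT p AND NOT q) AND NOT r) AND s) OR (((NOT p AND q) AND r) AND s)) OR (((p AND NOT q) AND r) AND NOT s)) OR (((p AND q) AND NOT r) AND NOT s)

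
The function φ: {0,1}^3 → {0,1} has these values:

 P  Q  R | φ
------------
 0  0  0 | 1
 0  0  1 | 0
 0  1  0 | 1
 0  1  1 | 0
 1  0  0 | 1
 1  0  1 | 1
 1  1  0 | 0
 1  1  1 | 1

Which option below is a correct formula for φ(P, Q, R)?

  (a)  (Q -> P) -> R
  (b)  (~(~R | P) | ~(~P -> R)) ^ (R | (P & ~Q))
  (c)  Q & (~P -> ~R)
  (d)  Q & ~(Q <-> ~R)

(a) fails at (0,0,0): the formula yields 0, φ is 1.
(c) fails at (0,0,0): the formula yields 0, φ is 1.
(d) fails at (0,0,0): the formula yields 0, φ is 1.
Only (b) survives; checking it on all 8 rows confirms it matches φ.

b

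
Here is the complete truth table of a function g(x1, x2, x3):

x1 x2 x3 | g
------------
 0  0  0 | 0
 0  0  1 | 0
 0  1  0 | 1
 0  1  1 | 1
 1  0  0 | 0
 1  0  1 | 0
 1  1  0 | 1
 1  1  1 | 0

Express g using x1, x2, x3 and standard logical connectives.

g=1 on 3 inputs: (0,1,0), (0,1,1), (1,1,0). Reading each as a conjunction of literals (¬x1·x2·¬x3, ¬x1·x2·x3, x1·x2·¬x3) and taking the OR gives the canonical DNF.

g(x1, x2, x3) = (((x1' · x2) · x3') + ((x1' · x2) · x3)) + ((x1 · x2) · x3')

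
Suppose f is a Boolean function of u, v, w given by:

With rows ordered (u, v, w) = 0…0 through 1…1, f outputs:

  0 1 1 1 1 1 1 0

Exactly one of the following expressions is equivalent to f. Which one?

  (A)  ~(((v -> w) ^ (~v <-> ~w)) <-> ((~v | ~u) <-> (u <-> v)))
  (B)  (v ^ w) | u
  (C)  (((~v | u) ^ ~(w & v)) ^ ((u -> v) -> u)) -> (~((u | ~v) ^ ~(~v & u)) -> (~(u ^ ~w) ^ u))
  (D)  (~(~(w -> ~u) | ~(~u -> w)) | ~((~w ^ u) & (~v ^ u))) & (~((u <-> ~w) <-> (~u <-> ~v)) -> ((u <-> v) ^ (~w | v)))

(A) disagrees with f on (0,0,0) (formula → 1, table → 0); rule it out.
(B) disagrees with f on (0,1,1) (formula → 0, table → 1); rule it out.
(C) disagrees with f on (0,0,0) (formula → 1, table → 0); rule it out.
(D) is the remaining candidate, and it agrees with f on all 8 inputs.

D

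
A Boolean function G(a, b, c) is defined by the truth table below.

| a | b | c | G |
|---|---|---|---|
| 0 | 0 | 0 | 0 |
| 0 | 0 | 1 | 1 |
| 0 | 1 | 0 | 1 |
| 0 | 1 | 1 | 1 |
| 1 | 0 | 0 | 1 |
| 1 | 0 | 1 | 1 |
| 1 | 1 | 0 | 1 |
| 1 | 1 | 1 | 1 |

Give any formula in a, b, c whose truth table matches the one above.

The output is 1 whenever at least one input is 1 — the OR of all inputs.

G(a, b, c) = (a or b) or c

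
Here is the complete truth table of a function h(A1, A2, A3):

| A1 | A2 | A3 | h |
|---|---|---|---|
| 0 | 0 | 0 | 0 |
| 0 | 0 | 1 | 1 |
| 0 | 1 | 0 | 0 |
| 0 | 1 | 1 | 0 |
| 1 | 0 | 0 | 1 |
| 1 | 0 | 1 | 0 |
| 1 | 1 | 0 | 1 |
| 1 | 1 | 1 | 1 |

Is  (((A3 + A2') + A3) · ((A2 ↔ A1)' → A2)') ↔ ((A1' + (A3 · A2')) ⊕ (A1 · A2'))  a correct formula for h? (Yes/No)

No

Test each input against both h and the formula:
  A1=0, A2=0, A3=0: formula gives 0, h = 0 ✓
  A1=0, A2=0, A3=1: formula gives 0, but h = 1 ✗
Since they disagree at (0,0,1), the expression is not a correct formula for h.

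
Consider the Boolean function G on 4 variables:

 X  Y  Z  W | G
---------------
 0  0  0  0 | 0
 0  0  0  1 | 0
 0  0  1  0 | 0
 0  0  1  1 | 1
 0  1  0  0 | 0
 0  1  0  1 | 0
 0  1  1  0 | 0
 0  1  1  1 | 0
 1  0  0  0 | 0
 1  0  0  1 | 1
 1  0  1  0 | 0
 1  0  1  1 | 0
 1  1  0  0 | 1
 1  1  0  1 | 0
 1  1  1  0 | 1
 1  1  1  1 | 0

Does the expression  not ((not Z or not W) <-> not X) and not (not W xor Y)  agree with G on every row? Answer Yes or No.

Yes

Test each input against both G and the formula:
  X=0, Y=0, Z=0, W=0: formula gives 0, G = 0 ✓
  X=0, Y=0, Z=0, W=1: formula gives 0, G = 0 ✓
  X=0, Y=0, Z=1, W=0: formula gives 0, G = 0 ✓
  X=0, Y=0, Z=1, W=1: formula gives 1, G = 1 ✓
  … (the remaining 12 rows also agree.)
All 16 rows match — the expression computes G exactly.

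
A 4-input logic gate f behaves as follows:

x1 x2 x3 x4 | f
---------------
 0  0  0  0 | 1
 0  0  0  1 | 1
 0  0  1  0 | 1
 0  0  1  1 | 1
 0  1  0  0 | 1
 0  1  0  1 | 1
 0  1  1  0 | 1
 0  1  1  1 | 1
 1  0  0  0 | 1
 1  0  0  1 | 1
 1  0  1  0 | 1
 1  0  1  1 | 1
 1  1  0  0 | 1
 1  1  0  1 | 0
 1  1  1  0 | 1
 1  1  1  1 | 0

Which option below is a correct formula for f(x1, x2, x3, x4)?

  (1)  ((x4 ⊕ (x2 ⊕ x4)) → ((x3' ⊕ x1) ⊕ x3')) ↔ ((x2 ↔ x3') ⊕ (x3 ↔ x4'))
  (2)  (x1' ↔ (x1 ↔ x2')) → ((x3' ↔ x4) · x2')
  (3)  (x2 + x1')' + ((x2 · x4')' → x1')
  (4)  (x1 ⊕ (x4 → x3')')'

3

(1) disagrees with f on (0,0,0,0) (formula → 0, table → 1); rule it out.
(2) disagrees with f on (0,1,0,0) (formula → 0, table → 1); rule it out.
(4) disagrees with f on (0,0,1,1) (formula → 0, table → 1); rule it out.
(3) is the remaining candidate, and it agrees with f on all 16 inputs.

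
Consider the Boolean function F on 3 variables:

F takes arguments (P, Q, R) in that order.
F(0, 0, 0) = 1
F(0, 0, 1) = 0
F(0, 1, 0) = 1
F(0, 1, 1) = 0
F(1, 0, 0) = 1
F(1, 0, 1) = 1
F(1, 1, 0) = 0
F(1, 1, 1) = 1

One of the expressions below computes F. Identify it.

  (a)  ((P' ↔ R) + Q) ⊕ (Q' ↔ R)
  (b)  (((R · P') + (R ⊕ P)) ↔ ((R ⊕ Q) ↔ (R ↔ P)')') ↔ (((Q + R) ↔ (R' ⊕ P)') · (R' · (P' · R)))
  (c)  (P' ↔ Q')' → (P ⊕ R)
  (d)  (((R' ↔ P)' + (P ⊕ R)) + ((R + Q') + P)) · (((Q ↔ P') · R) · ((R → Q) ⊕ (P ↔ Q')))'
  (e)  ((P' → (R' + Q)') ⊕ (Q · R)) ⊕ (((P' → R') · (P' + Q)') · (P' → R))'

(a) fails at (0,0,0): the formula yields 0, F is 1.
(b) fails at (0,0,0): the formula yields 0, F is 1.
(c) fails at (0,0,1): the formula yields 1, F is 0.
(d) fails at (0,0,1): the formula yields 1, F is 0.
That leaves (e). Evaluating it on every row reproduces the table of F exactly.

e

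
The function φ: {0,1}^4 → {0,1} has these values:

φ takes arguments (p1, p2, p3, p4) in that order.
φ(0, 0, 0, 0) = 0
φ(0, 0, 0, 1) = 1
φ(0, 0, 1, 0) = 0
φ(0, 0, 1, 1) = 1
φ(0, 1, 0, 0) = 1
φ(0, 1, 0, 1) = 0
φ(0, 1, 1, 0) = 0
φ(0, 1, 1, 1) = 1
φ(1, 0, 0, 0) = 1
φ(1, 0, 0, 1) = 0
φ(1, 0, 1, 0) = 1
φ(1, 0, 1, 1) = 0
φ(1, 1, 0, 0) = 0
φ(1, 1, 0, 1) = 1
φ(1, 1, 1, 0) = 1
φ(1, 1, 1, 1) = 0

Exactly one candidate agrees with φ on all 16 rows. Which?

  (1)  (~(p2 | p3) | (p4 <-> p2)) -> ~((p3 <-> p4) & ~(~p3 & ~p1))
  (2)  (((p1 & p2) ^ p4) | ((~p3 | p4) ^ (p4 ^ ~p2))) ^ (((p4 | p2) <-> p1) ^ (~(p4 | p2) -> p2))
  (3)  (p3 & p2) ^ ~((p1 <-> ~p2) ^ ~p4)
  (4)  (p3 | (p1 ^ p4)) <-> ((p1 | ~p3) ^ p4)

(1) disagrees with φ on (0,0,0,0) (formula → 1, table → 0); rule it out.
(2) disagrees with φ on (0,0,0,0) (formula → 1, table → 0); rule it out.
(4) disagrees with φ on (0,0,0,1) (formula → 0, table → 1); rule it out.
That leaves (3). Evaluating it on every row reproduces the table of φ exactly.

3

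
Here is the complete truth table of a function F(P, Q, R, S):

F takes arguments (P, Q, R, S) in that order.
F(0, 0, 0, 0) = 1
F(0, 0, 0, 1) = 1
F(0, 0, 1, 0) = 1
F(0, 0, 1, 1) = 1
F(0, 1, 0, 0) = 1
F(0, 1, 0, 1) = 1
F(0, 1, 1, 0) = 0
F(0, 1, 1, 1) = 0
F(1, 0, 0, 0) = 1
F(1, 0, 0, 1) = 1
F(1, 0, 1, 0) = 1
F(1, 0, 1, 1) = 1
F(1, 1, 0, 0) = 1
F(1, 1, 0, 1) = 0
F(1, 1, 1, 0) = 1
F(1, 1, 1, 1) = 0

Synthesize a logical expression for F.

F is 0 on only 4 rows — (0,1,1,0), (0,1,1,1), (1,1,0,1), (1,1,1,1). Writing each as a minterm (¬P·Q·R·¬S, ¬P·Q·R·S, P·Q·¬R·S, P·Q·R·S) and OR-ing them characterizes exactly where F=0, so F is the negation of that disjunction.

F(P, Q, R, S) = ~((((((~P & Q) & R) & ~S) | (((~P & Q) & R) & S)) | (((P & Q) & ~R) & S)) | (((P & Q) & R) & S))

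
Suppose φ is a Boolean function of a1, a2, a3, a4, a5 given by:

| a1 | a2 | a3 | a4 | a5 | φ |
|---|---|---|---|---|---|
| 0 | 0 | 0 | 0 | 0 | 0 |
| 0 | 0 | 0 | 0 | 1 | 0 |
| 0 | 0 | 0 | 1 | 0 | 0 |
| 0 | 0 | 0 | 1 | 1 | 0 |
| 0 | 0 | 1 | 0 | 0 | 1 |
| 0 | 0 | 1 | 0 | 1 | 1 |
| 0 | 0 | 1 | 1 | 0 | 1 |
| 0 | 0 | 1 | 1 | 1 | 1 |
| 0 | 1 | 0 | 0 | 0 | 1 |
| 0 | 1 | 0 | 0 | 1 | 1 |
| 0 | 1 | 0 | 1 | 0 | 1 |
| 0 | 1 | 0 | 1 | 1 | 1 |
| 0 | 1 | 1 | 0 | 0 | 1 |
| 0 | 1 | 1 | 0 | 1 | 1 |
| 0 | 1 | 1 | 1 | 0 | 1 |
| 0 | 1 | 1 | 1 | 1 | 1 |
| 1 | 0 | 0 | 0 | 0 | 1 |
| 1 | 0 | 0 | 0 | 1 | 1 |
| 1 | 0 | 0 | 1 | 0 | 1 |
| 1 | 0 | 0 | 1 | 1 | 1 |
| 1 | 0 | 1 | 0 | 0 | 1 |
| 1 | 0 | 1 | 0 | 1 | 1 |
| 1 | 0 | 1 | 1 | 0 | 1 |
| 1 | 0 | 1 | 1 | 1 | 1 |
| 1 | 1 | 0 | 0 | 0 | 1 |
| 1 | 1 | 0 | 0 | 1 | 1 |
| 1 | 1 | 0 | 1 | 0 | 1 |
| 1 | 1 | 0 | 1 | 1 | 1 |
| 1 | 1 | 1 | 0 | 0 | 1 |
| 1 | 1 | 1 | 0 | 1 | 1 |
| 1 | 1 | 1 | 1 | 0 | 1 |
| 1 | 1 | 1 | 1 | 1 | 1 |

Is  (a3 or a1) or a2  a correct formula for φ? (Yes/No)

Test each input against both φ and the formula:
  a1=0, a2=0, a3=0, a4=0, a5=0: formula gives 0, φ = 0 ✓
  a1=0, a2=0, a3=0, a4=0, a5=1: formula gives 0, φ = 0 ✓
  a1=0, a2=0, a3=0, a4=1, a5=0: formula gives 0, φ = 0 ✓
  a1=0, a2=0, a3=0, a4=1, a5=1: formula gives 0, φ = 0 ✓
  … (the remaining 28 rows also agree.)
Every row agrees, so the formula is equivalent.

Yes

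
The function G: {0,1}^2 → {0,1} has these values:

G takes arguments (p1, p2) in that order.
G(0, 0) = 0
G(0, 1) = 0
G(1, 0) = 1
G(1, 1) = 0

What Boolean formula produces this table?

1 only at (1,0): p1 AND NOT p2.

G(p1, p2) = p1 AND NOT p2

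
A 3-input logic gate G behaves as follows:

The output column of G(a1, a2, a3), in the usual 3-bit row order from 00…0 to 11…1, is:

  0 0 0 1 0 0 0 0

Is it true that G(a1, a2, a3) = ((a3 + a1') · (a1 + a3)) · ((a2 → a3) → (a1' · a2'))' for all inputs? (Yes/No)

Evaluate ((a3 + a1') · (a1 + a3)) · ((a2 → a3) → (a1' · a2'))' on each row and compare to G:
  a1=0, a2=0, a3=0: formula gives 0, G = 0 ✓
  a1=0, a2=0, a3=1: formula gives 0, G = 0 ✓
  a1=0, a2=1, a3=0: formula gives 0, G = 0 ✓
  a1=0, a2=1, a3=1: formula gives 1, G = 1 ✓
  a1=1, a2=0, a3=0: formula gives 0, G = 0 ✓
  a1=1, a2=0, a3=1: formula gives 1, but G = 0 ✗
A single disagreement suffices: at (1,0,1) they differ, so the formula does not compute G.

No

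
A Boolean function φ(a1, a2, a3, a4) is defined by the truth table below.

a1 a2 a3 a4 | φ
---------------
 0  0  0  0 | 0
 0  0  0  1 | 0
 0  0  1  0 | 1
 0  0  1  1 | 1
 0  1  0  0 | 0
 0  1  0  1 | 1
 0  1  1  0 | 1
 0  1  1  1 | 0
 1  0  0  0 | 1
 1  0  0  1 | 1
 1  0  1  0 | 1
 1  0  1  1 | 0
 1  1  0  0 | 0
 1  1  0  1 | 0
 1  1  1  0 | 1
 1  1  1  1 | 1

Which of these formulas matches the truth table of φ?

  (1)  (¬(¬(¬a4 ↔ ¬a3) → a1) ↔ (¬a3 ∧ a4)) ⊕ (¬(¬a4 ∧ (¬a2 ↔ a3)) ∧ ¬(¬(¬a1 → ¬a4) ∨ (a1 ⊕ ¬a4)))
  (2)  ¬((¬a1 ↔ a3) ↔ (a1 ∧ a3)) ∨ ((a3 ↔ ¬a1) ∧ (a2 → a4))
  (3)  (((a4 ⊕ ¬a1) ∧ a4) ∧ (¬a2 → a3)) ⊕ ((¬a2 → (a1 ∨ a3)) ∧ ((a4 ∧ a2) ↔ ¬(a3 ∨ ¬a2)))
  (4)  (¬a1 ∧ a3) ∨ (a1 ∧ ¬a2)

(1) disagrees with φ on (0,0,0,0) (formula → 1, table → 0); rule it out.
(2) disagrees with φ on (0,1,0,1) (formula → 0, table → 1); rule it out.
(4) disagrees with φ on (0,1,0,1) (formula → 0, table → 1); rule it out.
Only (3) survives; checking it on all 16 rows confirms it matches φ.

3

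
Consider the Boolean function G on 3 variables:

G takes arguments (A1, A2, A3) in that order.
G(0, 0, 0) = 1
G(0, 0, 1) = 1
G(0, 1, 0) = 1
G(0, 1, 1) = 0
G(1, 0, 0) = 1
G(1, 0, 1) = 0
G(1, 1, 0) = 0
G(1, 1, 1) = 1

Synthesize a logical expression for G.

G(A1, A2, A3) = not ((((not A1 and A2) and A3) or ((A1 and not A2) and A3)) or ((A1 and A2) and not A3))

The 0-rows are (0,1,1), (1,0,1), (1,1,0). Take each as a conjunction (¬A1·A2·A3, A1·¬A2·A3, A1·A2·¬A3), form their disjunction, and complement — that gives a formula that is 1 everywhere G is.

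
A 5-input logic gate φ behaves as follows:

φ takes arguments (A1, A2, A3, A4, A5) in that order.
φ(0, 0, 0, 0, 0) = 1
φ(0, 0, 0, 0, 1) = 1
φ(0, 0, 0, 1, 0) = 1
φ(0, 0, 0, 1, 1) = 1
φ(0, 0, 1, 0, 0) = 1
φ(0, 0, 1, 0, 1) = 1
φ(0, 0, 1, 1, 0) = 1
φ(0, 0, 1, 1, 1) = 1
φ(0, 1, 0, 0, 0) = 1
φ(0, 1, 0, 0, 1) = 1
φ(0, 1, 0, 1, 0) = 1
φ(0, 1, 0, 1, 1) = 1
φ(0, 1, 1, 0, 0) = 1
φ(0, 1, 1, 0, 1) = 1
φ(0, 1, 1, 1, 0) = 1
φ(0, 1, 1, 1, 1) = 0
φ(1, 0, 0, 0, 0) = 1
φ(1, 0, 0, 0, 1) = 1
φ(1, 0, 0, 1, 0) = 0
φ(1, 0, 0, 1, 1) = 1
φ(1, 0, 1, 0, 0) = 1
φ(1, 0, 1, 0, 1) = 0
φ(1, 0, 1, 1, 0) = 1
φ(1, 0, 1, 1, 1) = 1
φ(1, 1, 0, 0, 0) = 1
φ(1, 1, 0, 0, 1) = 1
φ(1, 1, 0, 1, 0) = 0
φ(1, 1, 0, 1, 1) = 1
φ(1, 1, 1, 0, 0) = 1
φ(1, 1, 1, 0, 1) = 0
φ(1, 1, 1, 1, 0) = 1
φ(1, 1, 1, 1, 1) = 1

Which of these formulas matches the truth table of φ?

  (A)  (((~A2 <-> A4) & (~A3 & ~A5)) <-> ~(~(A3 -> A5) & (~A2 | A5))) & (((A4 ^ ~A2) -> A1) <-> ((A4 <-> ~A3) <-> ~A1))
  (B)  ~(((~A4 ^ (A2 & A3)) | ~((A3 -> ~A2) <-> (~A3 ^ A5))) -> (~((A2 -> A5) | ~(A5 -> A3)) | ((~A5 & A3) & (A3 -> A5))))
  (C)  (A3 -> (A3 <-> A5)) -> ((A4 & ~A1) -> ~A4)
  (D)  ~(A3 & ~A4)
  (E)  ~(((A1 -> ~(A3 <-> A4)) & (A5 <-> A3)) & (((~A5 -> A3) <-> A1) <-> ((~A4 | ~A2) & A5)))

(A): at (0,0,0,0,0) it gives 0, but φ = 1 — eliminated.
(B): at (0,0,0,1,0) it gives 0, but φ = 1 — eliminated.
(C): at (0,0,0,1,0) it gives 0, but φ = 1 — eliminated.
(D): at (0,0,1,0,0) it gives 0, but φ = 1 — eliminated.
Only (E) survives; checking it on all 32 rows confirms it matches φ.

E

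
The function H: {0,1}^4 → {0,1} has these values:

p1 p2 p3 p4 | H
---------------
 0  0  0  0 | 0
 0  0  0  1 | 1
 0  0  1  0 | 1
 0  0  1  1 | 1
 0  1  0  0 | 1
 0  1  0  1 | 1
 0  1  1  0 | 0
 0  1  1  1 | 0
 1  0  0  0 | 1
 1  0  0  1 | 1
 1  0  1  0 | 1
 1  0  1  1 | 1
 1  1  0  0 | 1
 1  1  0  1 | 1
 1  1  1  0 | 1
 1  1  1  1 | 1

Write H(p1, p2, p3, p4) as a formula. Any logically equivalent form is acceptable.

There are just 3 zero rows: (0,0,0,0), (0,1,1,0), (0,1,1,1). Their minterms are ¬p1·¬p2·¬p3·¬p4, ¬p1·p2·p3·¬p4, ¬p1·p2·p3·p4; the OR of those covers precisely the 0-outputs, and negating it yields H.

H(p1, p2, p3, p4) = (((((p1' · p2') · p3') · p4') + (((p1' · p2) · p3) · p4')) + (((p1' · p2) · p3) · p4))'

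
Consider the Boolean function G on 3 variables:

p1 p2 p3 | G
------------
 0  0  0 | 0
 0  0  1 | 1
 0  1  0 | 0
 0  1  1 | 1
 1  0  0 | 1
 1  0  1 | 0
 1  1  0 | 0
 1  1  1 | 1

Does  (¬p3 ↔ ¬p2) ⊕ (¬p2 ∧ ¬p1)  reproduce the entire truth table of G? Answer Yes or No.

Evaluate (¬p3 ↔ ¬p2) ⊕ (¬p2 ∧ ¬p1) on each row and compare to G:
  p1=0, p2=0, p3=0: formula gives 0, G = 0 ✓
  p1=0, p2=0, p3=1: formula gives 1, G = 1 ✓
  p1=0, p2=1, p3=0: formula gives 0, G = 0 ✓
  p1=0, p2=1, p3=1: formula gives 1, G = 1 ✓
  p1=1, p2=0, p3=0: formula gives 1, G = 1 ✓
  … (the remaining 3 rows also agree.)
All 8 rows match — the expression computes G exactly.

Yes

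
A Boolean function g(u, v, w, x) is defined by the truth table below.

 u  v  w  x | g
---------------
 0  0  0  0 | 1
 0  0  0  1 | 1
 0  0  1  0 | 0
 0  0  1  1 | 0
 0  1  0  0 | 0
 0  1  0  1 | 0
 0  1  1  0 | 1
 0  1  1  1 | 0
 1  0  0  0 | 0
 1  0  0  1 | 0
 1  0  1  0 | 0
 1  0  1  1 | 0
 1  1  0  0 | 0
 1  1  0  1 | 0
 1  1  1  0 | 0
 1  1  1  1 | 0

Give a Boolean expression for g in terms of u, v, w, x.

Collect the rows where g=1 — (0,0,0,0), (0,0,0,1), (0,1,1,0) — and write one minterm per row: ¬u·¬v·¬w·¬x, ¬u·¬v·¬w·x, ¬u·v·w·¬x. Their union (logical OR) reproduces the table exactly.

g(u, v, w, x) = ((((not u and not v) and not w) and not x) or (((not u and not v) and not w) and x)) or (((not u and v) and w) and not x)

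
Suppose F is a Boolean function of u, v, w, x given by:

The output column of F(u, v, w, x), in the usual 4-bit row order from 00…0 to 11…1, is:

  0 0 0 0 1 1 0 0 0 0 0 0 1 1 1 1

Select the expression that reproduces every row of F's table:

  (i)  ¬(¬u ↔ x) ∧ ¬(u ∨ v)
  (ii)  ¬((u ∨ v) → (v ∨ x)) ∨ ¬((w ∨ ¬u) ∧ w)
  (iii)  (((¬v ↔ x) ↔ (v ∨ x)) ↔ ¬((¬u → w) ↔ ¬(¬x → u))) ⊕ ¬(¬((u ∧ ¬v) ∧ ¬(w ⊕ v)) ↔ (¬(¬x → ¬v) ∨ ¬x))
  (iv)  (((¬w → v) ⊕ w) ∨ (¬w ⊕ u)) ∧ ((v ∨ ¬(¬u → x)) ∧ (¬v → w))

iv

(i) disagrees with F on (0,0,0,0) (formula → 1, table → 0); rule it out.
(ii) disagrees with F on (0,0,0,0) (formula → 1, table → 0); rule it out.
(iii) disagrees with F on (0,0,0,0) (formula → 1, table → 0); rule it out.
Only (iv) survives; checking it on all 16 rows confirms it matches F.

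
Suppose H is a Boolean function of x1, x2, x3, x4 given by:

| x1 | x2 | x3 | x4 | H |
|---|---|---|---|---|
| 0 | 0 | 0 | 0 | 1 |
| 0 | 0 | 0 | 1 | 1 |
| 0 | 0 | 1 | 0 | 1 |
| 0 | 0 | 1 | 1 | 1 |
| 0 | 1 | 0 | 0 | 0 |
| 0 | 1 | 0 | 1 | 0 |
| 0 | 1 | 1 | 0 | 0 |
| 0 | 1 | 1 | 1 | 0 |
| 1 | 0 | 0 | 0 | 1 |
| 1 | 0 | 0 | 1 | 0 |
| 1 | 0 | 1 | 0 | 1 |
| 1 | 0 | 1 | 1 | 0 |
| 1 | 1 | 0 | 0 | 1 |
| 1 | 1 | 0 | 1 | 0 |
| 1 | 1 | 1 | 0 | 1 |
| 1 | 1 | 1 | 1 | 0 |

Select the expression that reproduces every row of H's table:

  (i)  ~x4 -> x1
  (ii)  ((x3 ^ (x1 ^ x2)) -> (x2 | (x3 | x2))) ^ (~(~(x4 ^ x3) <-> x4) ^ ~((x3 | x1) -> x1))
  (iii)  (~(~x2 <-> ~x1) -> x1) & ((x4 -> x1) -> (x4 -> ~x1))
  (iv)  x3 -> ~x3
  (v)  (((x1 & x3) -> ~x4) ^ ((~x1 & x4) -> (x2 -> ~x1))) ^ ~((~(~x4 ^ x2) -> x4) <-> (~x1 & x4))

iii

(i) disagrees with H on (0,0,0,0) (formula → 0, table → 1); rule it out.
(ii) disagrees with H on (0,0,0,0) (formula → 0, table → 1); rule it out.
(iv) disagrees with H on (0,0,1,0) (formula → 0, table → 1); rule it out.
(v) disagrees with H on (0,0,0,1) (formula → 0, table → 1); rule it out.
(iii) is the remaining candidate, and it agrees with H on all 16 inputs.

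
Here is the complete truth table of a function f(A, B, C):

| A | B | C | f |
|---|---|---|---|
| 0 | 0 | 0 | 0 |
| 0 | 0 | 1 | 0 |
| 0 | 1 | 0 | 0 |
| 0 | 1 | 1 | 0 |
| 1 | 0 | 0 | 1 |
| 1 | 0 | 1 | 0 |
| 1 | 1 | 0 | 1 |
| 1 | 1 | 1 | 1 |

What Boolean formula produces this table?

f(A, B, C) = (((A & ~B) & ~C) | ((A & B) & ~C)) | ((A & B) & C)

Collect the rows where f=1 — (1,0,0), (1,1,0), (1,1,1) — and write one minterm per row: A·¬B·¬C, A·B·¬C, A·B·C. Their union (logical OR) reproduces the table exactly.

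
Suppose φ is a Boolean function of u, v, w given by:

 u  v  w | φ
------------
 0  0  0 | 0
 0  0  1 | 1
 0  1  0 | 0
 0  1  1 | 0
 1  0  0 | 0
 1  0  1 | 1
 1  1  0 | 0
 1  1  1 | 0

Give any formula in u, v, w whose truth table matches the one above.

φ(u, v, w) = ((~u & ~v) & w) | ((u & ~v) & w)

The 1-rows are (0,0,1), (1,0,1). Each contributes one minterm — ¬u·¬v·w; u·¬v·w — and their disjunction is a sum-of-products form of φ.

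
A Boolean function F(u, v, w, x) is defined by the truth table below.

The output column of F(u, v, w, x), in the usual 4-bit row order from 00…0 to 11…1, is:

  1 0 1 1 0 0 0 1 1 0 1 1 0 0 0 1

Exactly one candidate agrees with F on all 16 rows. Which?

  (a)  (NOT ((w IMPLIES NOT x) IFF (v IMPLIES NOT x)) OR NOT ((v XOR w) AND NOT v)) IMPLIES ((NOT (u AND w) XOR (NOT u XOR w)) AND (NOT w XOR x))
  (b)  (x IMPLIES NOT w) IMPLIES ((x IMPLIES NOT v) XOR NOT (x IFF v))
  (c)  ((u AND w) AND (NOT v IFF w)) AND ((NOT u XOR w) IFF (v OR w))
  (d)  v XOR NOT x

b

(a) disagrees with F on (0,0,0,0) (formula → 0, table → 1); rule it out.
(c) disagrees with F on (0,0,0,0) (formula → 0, table → 1); rule it out.
(d) disagrees with F on (0,0,1,1) (formula → 0, table → 1); rule it out.
(b) is the remaining candidate, and it agrees with F on all 16 inputs.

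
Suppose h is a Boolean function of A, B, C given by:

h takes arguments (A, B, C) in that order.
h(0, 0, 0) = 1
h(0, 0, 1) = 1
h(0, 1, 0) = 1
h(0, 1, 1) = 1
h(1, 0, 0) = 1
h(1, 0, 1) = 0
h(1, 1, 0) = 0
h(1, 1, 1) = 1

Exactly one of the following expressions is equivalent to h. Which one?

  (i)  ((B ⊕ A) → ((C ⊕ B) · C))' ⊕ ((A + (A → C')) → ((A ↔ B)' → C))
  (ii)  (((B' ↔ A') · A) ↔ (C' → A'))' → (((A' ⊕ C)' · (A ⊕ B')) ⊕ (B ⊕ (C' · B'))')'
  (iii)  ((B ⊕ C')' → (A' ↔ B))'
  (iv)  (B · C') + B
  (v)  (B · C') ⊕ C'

(i): at (0,1,1) it gives 0, but h = 1 — eliminated.
(iii): at (0,0,0) it gives 0, but h = 1 — eliminated.
(iv): at (0,0,0) it gives 0, but h = 1 — eliminated.
(v): at (0,0,1) it gives 0, but h = 1 — eliminated.
Only (ii) survives; checking it on all 8 rows confirms it matches h.

ii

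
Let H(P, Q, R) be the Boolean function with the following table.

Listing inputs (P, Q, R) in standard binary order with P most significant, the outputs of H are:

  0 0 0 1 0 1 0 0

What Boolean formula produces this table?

H(P, Q, R) = ((not P and Q) and R) or ((P and not Q) and R)

The 1-rows are (0,1,1), (1,0,1). Each contributes one minterm — ¬P·Q·R; P·¬Q·R — and their disjunction is a sum-of-products form of H.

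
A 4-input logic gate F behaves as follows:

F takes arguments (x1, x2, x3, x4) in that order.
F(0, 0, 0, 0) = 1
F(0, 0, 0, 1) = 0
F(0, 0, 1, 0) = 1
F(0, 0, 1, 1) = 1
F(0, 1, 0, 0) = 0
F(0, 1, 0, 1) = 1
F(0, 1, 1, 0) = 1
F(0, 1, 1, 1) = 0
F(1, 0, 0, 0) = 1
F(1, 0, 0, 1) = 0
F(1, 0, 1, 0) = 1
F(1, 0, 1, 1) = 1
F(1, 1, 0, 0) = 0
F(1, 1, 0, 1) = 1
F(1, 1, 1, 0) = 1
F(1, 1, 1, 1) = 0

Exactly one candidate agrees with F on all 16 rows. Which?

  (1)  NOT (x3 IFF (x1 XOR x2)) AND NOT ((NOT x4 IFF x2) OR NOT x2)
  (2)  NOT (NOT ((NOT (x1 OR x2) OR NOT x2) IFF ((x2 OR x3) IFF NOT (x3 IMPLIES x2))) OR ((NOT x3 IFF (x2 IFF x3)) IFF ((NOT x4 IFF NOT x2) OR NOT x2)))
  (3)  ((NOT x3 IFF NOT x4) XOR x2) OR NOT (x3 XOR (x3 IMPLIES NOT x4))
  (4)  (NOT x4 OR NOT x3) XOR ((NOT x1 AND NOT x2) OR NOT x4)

(1) disagrees with F on (0,0,0,0) (formula → 0, table → 1); rule it out.
(2) disagrees with F on (0,0,0,0) (formula → 0, table → 1); rule it out.
(4) disagrees with F on (0,0,0,0) (formula → 0, table → 1); rule it out.
(3) is the remaining candidate, and it agrees with F on all 16 inputs.

3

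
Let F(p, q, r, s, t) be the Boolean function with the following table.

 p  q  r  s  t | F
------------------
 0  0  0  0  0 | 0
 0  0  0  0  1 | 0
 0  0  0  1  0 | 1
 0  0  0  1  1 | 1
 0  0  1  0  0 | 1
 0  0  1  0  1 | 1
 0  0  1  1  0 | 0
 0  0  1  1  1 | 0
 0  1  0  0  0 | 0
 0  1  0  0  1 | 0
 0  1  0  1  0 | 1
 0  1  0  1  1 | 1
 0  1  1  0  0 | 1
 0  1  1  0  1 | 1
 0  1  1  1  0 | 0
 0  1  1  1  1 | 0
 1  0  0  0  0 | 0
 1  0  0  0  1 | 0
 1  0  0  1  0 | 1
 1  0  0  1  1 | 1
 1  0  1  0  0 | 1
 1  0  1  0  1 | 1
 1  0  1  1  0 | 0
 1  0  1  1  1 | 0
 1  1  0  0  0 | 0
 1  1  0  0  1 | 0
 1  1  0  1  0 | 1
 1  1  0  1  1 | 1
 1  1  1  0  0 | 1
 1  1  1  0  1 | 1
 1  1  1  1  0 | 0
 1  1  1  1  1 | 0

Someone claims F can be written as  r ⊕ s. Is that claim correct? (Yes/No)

Test each input against both F and the formula:
  p=0, q=0, r=0, s=0, t=0: formula gives 0, F = 0 ✓
  p=0, q=0, r=0, s=0, t=1: formula gives 0, F = 0 ✓
  p=0, q=0, r=0, s=1, t=0: formula gives 1, F = 1 ✓
  p=0, q=0, r=0, s=1, t=1: formula gives 1, F = 1 ✓
  …and likewise for the remaining 28 rows.
No disagreement on any input; they are logically equivalent.

Yes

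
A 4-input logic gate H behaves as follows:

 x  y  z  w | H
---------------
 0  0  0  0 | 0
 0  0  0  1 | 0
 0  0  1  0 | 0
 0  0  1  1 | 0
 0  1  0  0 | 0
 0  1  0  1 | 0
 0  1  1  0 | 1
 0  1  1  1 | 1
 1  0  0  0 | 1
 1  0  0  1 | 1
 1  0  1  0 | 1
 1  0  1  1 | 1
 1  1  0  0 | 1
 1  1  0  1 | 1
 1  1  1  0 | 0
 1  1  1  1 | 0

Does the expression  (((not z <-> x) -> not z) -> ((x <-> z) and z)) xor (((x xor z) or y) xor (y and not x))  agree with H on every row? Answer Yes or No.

Check the formula against H row by row:
  x=0, y=0, z=0, w=0: formula gives 0, H = 0 ✓
  x=0, y=0, z=0, w=1: formula gives 0, H = 0 ✓
  x=0, y=0, z=1, w=0: formula gives 0, H = 0 ✓
  x=0, y=0, z=1, w=1: formula gives 0, H = 0 ✓
  … (the remaining 12 rows also agree.)
Every row agrees, so the formula is equivalent.

Yes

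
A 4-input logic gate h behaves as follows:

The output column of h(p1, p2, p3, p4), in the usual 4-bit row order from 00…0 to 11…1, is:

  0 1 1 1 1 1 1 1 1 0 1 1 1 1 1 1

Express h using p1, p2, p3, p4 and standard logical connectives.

h(p1, p2, p3, p4) = NOT ((((NOT p1 AND NOT p2) AND NOT p3) AND NOT p4) OR (((p1 AND NOT p2) AND NOT p3) AND p4))

h is 0 on only 2 rows — (0,0,0,0), (1,0,0,1). Writing each as a minterm (¬p1·¬p2·¬p3·¬p4, p1·¬p2·¬p3·p4) and OR-ing them characterizes exactly where h=0, so h is the negation of that disjunction.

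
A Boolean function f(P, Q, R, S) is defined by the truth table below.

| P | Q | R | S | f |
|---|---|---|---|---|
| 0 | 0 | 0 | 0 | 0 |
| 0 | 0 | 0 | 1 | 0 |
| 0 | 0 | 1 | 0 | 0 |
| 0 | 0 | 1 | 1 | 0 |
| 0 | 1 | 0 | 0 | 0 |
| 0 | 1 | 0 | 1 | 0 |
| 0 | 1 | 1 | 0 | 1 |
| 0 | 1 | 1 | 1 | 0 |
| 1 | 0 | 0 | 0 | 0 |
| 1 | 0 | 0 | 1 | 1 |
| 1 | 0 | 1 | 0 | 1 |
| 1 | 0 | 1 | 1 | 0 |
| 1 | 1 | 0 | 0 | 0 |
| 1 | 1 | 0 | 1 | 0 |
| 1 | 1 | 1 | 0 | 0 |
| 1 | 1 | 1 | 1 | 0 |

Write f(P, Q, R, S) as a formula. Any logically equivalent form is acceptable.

f(P, Q, R, S) = ((((NOT P AND Q) AND R) AND NOT S) OR (((P AND NOT Q) AND NOT R) AND S)) OR (((P AND NOT Q) AND R) AND NOT S)

f=1 on 3 inputs: (0,1,1,0), (1,0,0,1), (1,0,1,0). Reading each as a conjunction of literals (¬P·Q·R·¬S, P·¬Q·¬R·S, P·¬Q·R·¬S) and taking the OR gives the canonical DNF.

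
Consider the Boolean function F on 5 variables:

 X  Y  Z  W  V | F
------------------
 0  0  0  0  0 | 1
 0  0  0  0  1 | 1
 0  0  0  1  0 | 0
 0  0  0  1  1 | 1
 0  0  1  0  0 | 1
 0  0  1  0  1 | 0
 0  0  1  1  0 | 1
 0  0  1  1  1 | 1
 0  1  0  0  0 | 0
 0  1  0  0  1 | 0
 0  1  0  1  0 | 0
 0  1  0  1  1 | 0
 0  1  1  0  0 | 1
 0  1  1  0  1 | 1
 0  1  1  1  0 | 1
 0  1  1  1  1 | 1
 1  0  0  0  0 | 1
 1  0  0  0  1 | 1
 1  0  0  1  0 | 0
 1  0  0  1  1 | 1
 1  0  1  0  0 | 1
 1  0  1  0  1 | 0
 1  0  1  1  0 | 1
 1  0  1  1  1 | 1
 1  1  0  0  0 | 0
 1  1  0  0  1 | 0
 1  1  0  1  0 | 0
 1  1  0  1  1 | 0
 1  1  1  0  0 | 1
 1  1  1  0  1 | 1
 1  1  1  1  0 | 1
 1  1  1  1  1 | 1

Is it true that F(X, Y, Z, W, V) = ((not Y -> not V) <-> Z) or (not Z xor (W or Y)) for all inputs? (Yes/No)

Yes

Test each input against both F and the formula:
  X=0, Y=0, Z=0, W=0, V=0: formula gives 1, F = 1 ✓
  X=0, Y=0, Z=0, W=0, V=1: formula gives 1, F = 1 ✓
  X=0, Y=0, Z=0, W=1, V=0: formula gives 0, F = 0 ✓
  X=0, Y=0, Z=0, W=1, V=1: formula gives 1, F = 1 ✓
  … (the remaining 28 rows also agree.)
Every row agrees, so the formula is equivalent.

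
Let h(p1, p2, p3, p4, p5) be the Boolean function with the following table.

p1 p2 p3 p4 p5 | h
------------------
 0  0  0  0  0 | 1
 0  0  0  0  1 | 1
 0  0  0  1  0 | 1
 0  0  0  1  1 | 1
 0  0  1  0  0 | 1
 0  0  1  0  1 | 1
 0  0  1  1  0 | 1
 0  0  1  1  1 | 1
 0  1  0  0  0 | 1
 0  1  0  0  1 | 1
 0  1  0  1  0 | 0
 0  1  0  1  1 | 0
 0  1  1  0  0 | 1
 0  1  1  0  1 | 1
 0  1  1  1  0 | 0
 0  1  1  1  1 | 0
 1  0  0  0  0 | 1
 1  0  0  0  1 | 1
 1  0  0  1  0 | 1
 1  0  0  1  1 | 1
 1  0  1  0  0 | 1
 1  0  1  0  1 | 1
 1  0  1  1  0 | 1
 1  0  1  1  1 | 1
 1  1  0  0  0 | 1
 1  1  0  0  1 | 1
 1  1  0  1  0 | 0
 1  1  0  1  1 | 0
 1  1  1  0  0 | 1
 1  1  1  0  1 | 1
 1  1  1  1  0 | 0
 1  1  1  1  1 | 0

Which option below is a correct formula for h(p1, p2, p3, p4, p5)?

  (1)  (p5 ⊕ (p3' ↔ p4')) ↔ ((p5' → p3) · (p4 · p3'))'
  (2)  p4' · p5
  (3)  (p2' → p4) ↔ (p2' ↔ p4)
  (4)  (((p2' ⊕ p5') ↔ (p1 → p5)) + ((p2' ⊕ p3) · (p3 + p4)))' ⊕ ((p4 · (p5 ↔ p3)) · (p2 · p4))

(1) disagrees with h on (0,0,0,0,1) (formula → 0, table → 1); rule it out.
(2) disagrees with h on (0,0,0,0,0) (formula → 0, table → 1); rule it out.
(4) disagrees with h on (0,0,0,0,1) (formula → 0, table → 1); rule it out.
That leaves (3). Evaluating it on every row reproduces the table of h exactly.

3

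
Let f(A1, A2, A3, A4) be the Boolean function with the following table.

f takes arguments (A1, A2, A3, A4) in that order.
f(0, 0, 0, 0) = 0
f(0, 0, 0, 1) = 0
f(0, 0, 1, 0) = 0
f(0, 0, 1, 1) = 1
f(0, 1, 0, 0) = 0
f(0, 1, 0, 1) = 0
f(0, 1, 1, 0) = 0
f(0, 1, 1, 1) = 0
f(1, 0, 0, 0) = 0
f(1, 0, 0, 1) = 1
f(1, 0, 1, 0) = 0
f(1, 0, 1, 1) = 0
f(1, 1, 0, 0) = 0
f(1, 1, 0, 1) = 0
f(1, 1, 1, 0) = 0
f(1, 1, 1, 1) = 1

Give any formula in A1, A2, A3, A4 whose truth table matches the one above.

f(A1, A2, A3, A4) = ((((not A1 and not A2) and A3) and A4) or (((A1 and not A2) and not A3) and A4)) or (((A1 and A2) and A3) and A4)

Collect the rows where f=1 — (0,0,1,1), (1,0,0,1), (1,1,1,1) — and write one minterm per row: ¬A1·¬A2·A3·A4, A1·¬A2·¬A3·A4, A1·A2·A3·A4. Their union (logical OR) reproduces the table exactly.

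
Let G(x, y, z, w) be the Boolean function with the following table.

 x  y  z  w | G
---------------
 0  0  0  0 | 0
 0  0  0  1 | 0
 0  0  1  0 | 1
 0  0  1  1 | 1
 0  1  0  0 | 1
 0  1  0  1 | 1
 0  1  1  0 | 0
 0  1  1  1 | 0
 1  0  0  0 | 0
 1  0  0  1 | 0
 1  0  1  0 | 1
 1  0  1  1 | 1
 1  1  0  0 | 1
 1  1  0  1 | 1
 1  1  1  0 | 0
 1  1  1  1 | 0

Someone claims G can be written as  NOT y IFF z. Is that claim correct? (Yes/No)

Check the formula against G row by row:
  x=0, y=0, z=0, w=0: formula gives 0, G = 0 ✓
  x=0, y=0, z=0, w=1: formula gives 0, G = 0 ✓
  x=0, y=0, z=1, w=0: formula gives 1, G = 1 ✓
  x=0, y=0, z=1, w=1: formula gives 1, G = 1 ✓
  … (the remaining 12 rows also agree.)
All 16 rows match — the expression computes G exactly.

Yes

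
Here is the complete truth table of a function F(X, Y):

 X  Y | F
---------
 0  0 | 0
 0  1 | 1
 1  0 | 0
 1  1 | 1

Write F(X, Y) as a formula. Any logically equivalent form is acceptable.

The output simply equals Y.

F(X, Y) = Y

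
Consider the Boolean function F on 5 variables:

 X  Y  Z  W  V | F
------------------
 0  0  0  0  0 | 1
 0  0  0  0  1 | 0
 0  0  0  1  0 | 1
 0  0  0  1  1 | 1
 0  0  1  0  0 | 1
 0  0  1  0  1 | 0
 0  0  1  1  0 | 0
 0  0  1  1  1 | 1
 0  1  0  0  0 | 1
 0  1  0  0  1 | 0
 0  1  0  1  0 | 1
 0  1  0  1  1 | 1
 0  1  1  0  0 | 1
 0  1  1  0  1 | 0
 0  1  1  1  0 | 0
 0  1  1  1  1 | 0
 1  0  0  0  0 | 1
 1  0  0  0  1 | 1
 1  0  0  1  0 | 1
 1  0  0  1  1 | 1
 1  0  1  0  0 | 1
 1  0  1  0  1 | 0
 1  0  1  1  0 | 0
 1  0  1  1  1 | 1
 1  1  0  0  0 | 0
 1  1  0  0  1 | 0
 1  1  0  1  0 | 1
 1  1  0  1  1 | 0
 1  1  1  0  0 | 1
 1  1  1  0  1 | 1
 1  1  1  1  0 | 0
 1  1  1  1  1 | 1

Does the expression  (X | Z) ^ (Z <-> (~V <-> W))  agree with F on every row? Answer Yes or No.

No

Evaluate (X | Z) ^ (Z <-> (~V <-> W)) on each row and compare to F:
  X=0, Y=0, Z=0, W=0, V=0: formula gives 1, F = 1 ✓
  X=0, Y=0, Z=0, W=0, V=1: formula gives 0, F = 0 ✓
  X=0, Y=0, Z=0, W=1, V=0: formula gives 0, but F = 1 ✗
Row (0,0,0,1,0) is a counterexample, so the formula is not equivalent to F.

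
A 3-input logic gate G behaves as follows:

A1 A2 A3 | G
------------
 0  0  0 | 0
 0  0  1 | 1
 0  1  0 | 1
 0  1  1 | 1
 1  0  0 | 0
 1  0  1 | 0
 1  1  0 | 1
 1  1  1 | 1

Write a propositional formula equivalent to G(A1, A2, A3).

The 0-rows are (0,0,0), (1,0,0), (1,0,1). Take each as a conjunction (¬A1·¬A2·¬A3, A1·¬A2·¬A3, A1·¬A2·A3), form their disjunction, and complement — that gives a formula that is 1 everywhere G is.

G(A1, A2, A3) = NOT ((((NOT A1 AND NOT A2) AND NOT A3) OR ((A1 AND NOT A2) AND NOT A3)) OR ((A1 AND NOT A2) AND A3))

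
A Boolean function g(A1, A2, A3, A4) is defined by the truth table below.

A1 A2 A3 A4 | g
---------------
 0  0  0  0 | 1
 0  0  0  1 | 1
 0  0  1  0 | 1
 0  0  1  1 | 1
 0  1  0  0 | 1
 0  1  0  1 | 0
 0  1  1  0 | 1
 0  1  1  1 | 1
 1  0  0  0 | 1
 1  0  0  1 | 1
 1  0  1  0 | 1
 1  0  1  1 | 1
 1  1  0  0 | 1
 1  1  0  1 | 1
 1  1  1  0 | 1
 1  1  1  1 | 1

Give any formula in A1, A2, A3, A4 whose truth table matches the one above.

Only row (0,1,0,1) gives 0. So g is 1 everywhere except there — the complement of the minterm ¬A1·A2·¬A3·A4.

g(A1, A2, A3, A4) = ~(((~A1 & A2) & ~A3) & A4)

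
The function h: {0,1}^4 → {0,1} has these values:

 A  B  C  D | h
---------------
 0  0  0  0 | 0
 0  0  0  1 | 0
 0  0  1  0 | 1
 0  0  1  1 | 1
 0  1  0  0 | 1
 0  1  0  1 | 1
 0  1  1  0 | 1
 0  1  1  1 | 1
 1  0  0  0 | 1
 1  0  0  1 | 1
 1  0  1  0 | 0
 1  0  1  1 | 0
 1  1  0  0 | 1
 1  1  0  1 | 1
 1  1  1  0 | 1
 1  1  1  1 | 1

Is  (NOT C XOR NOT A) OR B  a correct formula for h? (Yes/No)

Evaluate (NOT C XOR NOT A) OR B on each row and compare to h:
  A=0, B=0, C=0, D=0: formula gives 0, h = 0 ✓
  A=0, B=0, C=0, D=1: formula gives 0, h = 0 ✓
  A=0, B=0, C=1, D=0: formula gives 1, h = 1 ✓
  A=0, B=0, C=1, D=1: formula gives 1, h = 1 ✓
  …and likewise for the remaining 12 rows.
Every row agrees, so the formula is equivalent.

Yes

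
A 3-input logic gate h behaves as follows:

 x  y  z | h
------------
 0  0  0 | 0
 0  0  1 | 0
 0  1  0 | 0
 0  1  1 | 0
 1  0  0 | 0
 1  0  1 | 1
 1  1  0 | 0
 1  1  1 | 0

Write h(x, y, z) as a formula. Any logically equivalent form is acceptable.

Only row (1,0,1) gives 1. That row's minterm x·¬y·z is h directly.

h(x, y, z) = (x & ~y) & z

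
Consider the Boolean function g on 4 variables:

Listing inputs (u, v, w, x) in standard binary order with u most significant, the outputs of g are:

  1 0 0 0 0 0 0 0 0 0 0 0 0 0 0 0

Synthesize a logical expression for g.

The output is 1 only when every input is 0 — NOR of all inputs.

g(u, v, w, x) = (((u + v) + w) + x)'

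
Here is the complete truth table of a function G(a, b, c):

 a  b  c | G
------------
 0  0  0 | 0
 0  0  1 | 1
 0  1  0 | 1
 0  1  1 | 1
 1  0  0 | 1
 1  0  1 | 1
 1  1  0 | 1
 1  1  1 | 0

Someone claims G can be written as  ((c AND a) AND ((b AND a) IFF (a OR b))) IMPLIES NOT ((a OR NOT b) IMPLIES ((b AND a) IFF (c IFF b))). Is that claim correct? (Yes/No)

Check the formula against G row by row:
  a=0, b=0, c=0: formula gives 1, but G = 0 ✗
Since they disagree at (0,0,0), the expression is not a correct formula for G.

No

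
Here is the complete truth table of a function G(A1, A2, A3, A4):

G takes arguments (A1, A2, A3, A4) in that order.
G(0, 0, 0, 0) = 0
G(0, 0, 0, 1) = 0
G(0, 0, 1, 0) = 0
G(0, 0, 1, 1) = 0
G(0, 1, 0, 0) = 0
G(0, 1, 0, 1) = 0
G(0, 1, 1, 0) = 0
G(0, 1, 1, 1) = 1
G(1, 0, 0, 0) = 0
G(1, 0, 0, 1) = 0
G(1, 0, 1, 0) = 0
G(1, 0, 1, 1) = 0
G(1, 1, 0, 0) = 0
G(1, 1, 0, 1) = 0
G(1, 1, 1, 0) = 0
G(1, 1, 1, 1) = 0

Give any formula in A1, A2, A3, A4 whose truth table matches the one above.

G(A1, A2, A3, A4) = ((NOT A1 AND A2) AND A3) AND A4

G is 1 on exactly one input, (0,1,1,1), whose minterm is ¬A1·A2·A3·A4. So G is just that conjunction.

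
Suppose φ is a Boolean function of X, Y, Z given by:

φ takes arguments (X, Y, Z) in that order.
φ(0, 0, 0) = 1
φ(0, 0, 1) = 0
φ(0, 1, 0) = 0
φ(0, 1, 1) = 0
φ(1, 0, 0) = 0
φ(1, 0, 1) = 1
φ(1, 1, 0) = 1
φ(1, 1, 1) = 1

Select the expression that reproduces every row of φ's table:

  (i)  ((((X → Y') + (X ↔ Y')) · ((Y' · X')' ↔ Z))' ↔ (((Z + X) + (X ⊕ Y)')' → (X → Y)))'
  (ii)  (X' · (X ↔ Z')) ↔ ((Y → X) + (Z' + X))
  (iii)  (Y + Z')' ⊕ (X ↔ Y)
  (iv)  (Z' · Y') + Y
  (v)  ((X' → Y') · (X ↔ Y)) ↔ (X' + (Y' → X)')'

(i): at (0,1,1) it gives 1, but φ = 0 — eliminated.
(ii): at (0,0,0) it gives 0, but φ = 1 — eliminated.
(iv): at (0,1,0) it gives 1, but φ = 0 — eliminated.
(v): at (0,0,0) it gives 0, but φ = 1 — eliminated.
That leaves (iii). Evaluating it on every row reproduces the table of φ exactly.

iii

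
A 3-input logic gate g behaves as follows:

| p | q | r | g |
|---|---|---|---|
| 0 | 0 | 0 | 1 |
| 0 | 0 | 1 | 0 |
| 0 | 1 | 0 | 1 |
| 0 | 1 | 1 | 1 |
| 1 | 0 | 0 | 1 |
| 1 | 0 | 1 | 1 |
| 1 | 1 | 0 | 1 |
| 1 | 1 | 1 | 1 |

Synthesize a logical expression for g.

g is 0 on exactly one input, (0,0,1), whose minterm is ¬p·¬q·r. So g is the negation of that single conjunction.

g(p, q, r) = ¬((¬p ∧ ¬q) ∧ r)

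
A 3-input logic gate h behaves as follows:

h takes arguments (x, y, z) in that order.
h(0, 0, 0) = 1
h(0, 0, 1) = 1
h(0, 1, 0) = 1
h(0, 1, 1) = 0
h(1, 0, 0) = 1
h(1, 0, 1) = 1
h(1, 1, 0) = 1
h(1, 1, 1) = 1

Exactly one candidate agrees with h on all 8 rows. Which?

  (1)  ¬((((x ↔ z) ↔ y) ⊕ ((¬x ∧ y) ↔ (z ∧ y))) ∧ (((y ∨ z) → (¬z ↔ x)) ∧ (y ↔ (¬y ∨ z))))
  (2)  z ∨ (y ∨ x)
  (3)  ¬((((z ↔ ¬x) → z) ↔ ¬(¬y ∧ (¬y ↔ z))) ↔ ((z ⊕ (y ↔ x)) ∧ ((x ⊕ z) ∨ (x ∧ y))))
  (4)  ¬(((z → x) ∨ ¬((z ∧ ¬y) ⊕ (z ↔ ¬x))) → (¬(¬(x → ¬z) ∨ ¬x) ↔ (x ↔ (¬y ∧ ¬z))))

(2): at (0,0,0) it gives 0, but h = 1 — eliminated.
(3): at (0,0,1) it gives 0, but h = 1 — eliminated.
(4): at (0,0,0) it gives 0, but h = 1 — eliminated.
(1) is the remaining candidate, and it agrees with h on all 8 inputs.

1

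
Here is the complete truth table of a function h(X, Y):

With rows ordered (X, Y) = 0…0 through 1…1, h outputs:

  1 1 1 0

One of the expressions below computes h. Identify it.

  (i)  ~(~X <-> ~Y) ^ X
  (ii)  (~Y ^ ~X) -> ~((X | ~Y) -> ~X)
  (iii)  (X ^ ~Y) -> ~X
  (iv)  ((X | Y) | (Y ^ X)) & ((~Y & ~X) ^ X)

iii

(i) fails at (0,0): the formula yields 0, h is 1.
(ii) fails at (0,1): the formula yields 0, h is 1.
(iv) fails at (0,0): the formula yields 0, h is 1.
(iii) is the remaining candidate, and it agrees with h on all 4 inputs.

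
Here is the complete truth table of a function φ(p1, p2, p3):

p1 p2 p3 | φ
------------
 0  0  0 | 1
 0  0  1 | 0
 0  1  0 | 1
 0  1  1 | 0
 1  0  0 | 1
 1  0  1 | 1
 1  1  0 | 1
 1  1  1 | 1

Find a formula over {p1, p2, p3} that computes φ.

φ(p1, p2, p3) = NOT (((NOT p1 AND NOT p2) AND p3) OR ((NOT p1 AND p2) AND p3))

There are just 2 zero rows: (0,0,1), (0,1,1). Their minterms are ¬p1·¬p2·p3, ¬p1·p2·p3; the OR of those covers precisely the 0-outputs, and negating it yields φ.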